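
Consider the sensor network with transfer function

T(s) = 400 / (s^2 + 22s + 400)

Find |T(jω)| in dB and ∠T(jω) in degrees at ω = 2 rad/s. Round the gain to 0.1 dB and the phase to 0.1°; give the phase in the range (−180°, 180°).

At s = jω = j2:
quadratic: (j2)² + 22·j2 + 400 = 396 + j44 → |·| ≈ 398.44, ∠ ≈ 6.34°
|T| = 400 / 398.44 ≈ 1.0039
Gain = 20 log₁₀(1.0039) ≈ 0.03 dB
∠T = 0.00° − 6.34° = -6.34°

0.0 dB, -6.3°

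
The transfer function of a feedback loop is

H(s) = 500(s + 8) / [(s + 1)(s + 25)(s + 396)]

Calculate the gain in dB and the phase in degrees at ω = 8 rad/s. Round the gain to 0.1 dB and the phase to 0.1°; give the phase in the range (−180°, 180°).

At s = jω = j8:
zero (s+8): 8 + j8 → |·| = √(8²+8²) = √128 ≈ 11.314, ∠ = arctan(8/8) ≈ 45.00°
pole (s+1): 1 + j8 → |·| = √(1²+8²) = √65 ≈ 8.0623, ∠ = arctan(8/1) ≈ 82.87°
pole (s+25): 25 + j8 → |·| = √(25²+8²) = √689 ≈ 26.249, ∠ = arctan(8/25) ≈ 17.74°
pole (s+396): 396 + j8 → |·| = √(396²+8²) = √156880 ≈ 396.08, ∠ = arctan(8/396) ≈ 1.16°
|H| = 500 · 11.314 / 83821 ≈ 0.067489
Gain = 20 log₁₀(0.067489) ≈ -23.42 dB
∠H = 45.00° − 101.77° = -56.77°

-23.4 dB, -56.8°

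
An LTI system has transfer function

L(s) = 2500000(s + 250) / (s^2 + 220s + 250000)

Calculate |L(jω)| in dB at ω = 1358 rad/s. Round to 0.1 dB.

66.6 dB

At s = jω = j1358:
zero (s+250): 250 + j1358 → |·| = √(250²+1358²) = √1906664 ≈ 1380.8, ∠ = arctan(1358/250) ≈ 79.57°
quadratic: (j1358)² + 220·j1358 + 250000 = -1594164 + j298760 → |·| ≈ 1.6219e+06, ∠ ≈ 169.39°
|L| = 2500000 · 1380.8 / 1.6219e+06 ≈ 2128.4
Gain = 20 log₁₀(2128.4) ≈ 66.56 dB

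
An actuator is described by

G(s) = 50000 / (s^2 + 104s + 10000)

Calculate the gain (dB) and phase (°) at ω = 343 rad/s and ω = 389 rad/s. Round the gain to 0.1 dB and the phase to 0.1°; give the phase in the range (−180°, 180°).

ω = 343: -7.1 dB, -161.7°; ω = 389: -9.4 dB, -164.0°

At s = jω = j343:
quadratic: (j343)² + 104·j343 + 10000 = -107649 + j35672 → |·| ≈ 1.1341e+05, ∠ ≈ 161.67°
|G| = 50000 / 1.1341e+05 ≈ 0.44088
Gain = 20 log₁₀(0.44088) ≈ -7.11 dB
∠G = 0.00° − 161.67° = -161.67°

At s = jω = j389:
quadratic: (j389)² + 104·j389 + 10000 = -141321 + j40456 → |·| ≈ 1.47e+05, ∠ ≈ 164.03°
|G| = 50000 / 1.47e+05 ≈ 0.34014
Gain = 20 log₁₀(0.34014) ≈ -9.37 dB
∠G = 0.00° − 164.03° = -164.03°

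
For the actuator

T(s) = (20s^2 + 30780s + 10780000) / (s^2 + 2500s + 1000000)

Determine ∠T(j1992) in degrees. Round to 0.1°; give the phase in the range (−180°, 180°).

Substitute s = j1992:
Numerator: 20(j1992)^2 + 30780(j1992) + 10780000 = -68581280 + j61313760
Denominator: (j1992)^2 + 2500(j1992) + 1000000 = -2968064 + j4980000
|N| = √(68581280² + 61313760²) ≈ 9.1993e+07, ∠N ≈ 138.20°
|D| = √(2968064² + 4980000²) ≈ 5.7974e+06, ∠D ≈ 120.79°
∠T = 138.20° − 120.79° = 17.41°

17.4°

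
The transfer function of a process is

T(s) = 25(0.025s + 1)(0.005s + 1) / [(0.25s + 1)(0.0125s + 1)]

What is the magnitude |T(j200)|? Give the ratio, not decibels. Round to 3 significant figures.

At ω = 200 rad/s:
zero (1 + j200·0.025) = 1 + j5 → |·| ≈ 5.099, ∠ ≈ 78.69°
zero (1 + j200·0.005) = 1 + j1 → |·| ≈ 1.4142, ∠ ≈ 45.00°
pole (1 + j200·0.25) = 1 + j50 → |·| ≈ 50.01, ∠ ≈ 88.85°
pole (1 + j200·0.0125) = 1 + j2.5 → |·| ≈ 2.6926, ∠ ≈ 68.20°
|T| = 25 · 5.099 · 1.4142 / (50.01 · 2.6926) ≈ 1.3388

1.34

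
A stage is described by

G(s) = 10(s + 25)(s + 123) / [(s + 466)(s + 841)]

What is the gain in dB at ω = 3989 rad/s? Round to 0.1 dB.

19.8 dB

At s = jω = j3989:
zero (s+25): 25 + j3989 → |·| = √(25²+3989²) = √15912746 ≈ 3989.1, ∠ = arctan(3989/25) ≈ 89.64°
zero (s+123): 123 + j3989 → |·| = √(123²+3989²) = √15927250 ≈ 3990.9, ∠ = arctan(3989/123) ≈ 88.23°
pole (s+466): 466 + j3989 → |·| = √(466²+3989²) = √16129277 ≈ 4016.1, ∠ = arctan(3989/466) ≈ 83.34°
pole (s+841): 841 + j3989 → |·| = √(841²+3989²) = √16619402 ≈ 4076.7, ∠ = arctan(3989/841) ≈ 78.09°
|G| = 10 · 1.592e+07 / 1.6372e+07 ≈ 9.7239
Gain = 20 log₁₀(9.7239) ≈ 19.76 dB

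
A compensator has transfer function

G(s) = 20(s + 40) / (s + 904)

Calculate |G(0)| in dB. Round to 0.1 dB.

G(0) = 20·40 / (904) ≈ 0.88496
20 log₁₀(0.88496) ≈ -1.06 dB

-1.1 dB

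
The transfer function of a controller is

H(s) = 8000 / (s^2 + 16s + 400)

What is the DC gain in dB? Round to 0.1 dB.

H(0) = 8000 / 400 = 20
20 log₁₀(20) ≈ 26.02 dB

26.0 dB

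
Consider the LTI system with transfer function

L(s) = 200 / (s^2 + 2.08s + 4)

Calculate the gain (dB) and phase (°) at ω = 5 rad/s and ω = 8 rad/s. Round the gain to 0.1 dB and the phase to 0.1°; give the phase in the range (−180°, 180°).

At s = jω = j5:
quadratic: (j5)² + 2.08·j5 + 4 = -21 + j10.4 → |·| ≈ 23.434, ∠ ≈ 153.65°
|L| = 200 / 23.434 ≈ 8.5346
Gain = 20 log₁₀(8.5346) ≈ 18.62 dB
∠L = 0.00° − 153.65° = -153.65°

At s = jω = j8:
quadratic: (j8)² + 2.08·j8 + 4 = -60 + j16.64 → |·| ≈ 62.265, ∠ ≈ 164.50°
|L| = 200 / 62.265 ≈ 3.2121
Gain = 20 log₁₀(3.2121) ≈ 10.14 dB
∠L = 0.00° − 164.50° = -164.50°

ω = 5: 18.6 dB, -153.7°; ω = 8: 10.1 dB, -164.5°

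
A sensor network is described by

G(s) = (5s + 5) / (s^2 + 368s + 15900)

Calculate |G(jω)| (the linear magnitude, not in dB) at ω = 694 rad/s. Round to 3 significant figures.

Substitute s = j694:
Numerator: 5(j694) + 5 = 5 + j3470
Denominator: (j694)^2 + 368(j694) + 15900 = -465736 + j255392
|N| = √(5² + 3470²) ≈ 3470, ∠N ≈ 89.92°
|D| = √(465736² + 255392²) ≈ 5.3116e+05, ∠D ≈ 151.26°
|G| = 3470 / 5.3116e+05 ≈ 0.0065329

0.00653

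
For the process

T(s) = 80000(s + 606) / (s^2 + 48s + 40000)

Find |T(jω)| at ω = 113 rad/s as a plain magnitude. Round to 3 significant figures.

At s = jω = j113:
zero (s+606): 606 + j113 → |·| = √(606²+113²) = √380005 ≈ 616.45, ∠ = arctan(113/606) ≈ 10.56°
quadratic: (j113)² + 48·j113 + 40000 = 27231 + j5424 → |·| ≈ 27766, ∠ ≈ 11.27°
|T| = 80000 · 616.45 / 27766 ≈ 1776.1

1.78e+03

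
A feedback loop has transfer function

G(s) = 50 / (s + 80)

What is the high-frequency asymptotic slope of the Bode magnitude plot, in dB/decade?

-20 dB/decade

Each pole contributes −20 dB/decade at high frequency; each zero contributes +20 dB/decade.
Net: 0 zero(s) − 1 pole(s) → -20 dB/decade.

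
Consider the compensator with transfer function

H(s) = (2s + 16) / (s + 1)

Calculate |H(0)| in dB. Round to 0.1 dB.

24.1 dB

H(0) = 16 / 1 = 16
20 log₁₀(16) ≈ 24.08 dB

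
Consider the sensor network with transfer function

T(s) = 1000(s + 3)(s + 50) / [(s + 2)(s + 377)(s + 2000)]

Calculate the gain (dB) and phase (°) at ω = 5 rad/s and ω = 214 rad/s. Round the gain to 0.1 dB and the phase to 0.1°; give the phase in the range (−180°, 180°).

ω = 5: -22.8 dB, -4.4°; ω = 214: -12.0 dB, 40.9°

At s = jω = j5:
zero (s+3): 3 + j5 → |·| = √(3²+5²) = √34 ≈ 5.831, ∠ = arctan(5/3) ≈ 59.04°
zero (s+50): 50 + j5 → |·| = √(50²+5²) = √2525 ≈ 50.249, ∠ = arctan(5/50) ≈ 5.71°
pole (s+2): 2 + j5 → |·| = √(2²+5²) = √29 ≈ 5.3852, ∠ = arctan(5/2) ≈ 68.20°
pole (s+377): 377 + j5 → |·| = √(377²+5²) = √142154 ≈ 377.03, ∠ = arctan(5/377) ≈ 0.76°
pole (s+2000): 2000 + j5 → |·| = √(2000²+5²) = √4000025 ≈ 2000, ∠ = arctan(5/2000) ≈ 0.14°
|T| = 1000 · 293 / 4.0608e+06 ≈ 0.072153
Gain = 20 log₁₀(0.072153) ≈ -22.83 dB
∠T = 64.75° − 69.10° = -4.35°

At s = jω = j214:
zero (s+3): 3 + j214 → |·| = √(3²+214²) = √45805 ≈ 214.02, ∠ = arctan(214/3) ≈ 89.20°
zero (s+50): 50 + j214 → |·| = √(50²+214²) = √48296 ≈ 219.76, ∠ = arctan(214/50) ≈ 76.85°
pole (s+2): 2 + j214 → |·| = √(2²+214²) = √45800 ≈ 214.01, ∠ = arctan(214/2) ≈ 89.46°
pole (s+377): 377 + j214 → |·| = √(377²+214²) = √187925 ≈ 433.5, ∠ = arctan(214/377) ≈ 29.58°
pole (s+2000): 2000 + j214 → |·| = √(2000²+214²) = √4045796 ≈ 2011.4, ∠ = arctan(214/2000) ≈ 6.11°
|T| = 1000 · 47033 / 1.866e+08 ≈ 0.25205
Gain = 20 log₁₀(0.25205) ≈ -11.97 dB
∠T = 166.05° − 125.15° = 40.90°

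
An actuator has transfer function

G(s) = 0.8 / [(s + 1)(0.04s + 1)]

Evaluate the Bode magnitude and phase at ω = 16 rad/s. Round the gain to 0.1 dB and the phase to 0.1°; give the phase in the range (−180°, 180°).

-27.5 dB, -119.0°

At ω = 16 rad/s:
pole (1 + j16·1) = 1 + j16 → |·| ≈ 16.031, ∠ ≈ 86.42°
pole (1 + j16·0.04) = 1 + j0.64 → |·| ≈ 1.1873, ∠ ≈ 32.62°
|G| = 0.8 · 1 / (16.031 · 1.1873) ≈ 0.042031
Gain = 20 log₁₀(0.042031) ≈ -27.53 dB
∠G = (0°) − (86.42° + 32.62°) = -119.04°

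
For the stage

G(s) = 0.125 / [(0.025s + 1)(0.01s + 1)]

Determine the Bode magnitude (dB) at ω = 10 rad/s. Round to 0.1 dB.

At ω = 10 rad/s:
pole (1 + j10·0.025) = 1 + j0.25 → |·| ≈ 1.0308, ∠ ≈ 14.04°
pole (1 + j10·0.01) = 1 + j0.1 → |·| ≈ 1.005, ∠ ≈ 5.71°
|G| = 0.125 · 1 / (1.0308 · 1.005) ≈ 0.12066
Gain = 20 log₁₀(0.12066) ≈ -18.37 dB

-18.4 dB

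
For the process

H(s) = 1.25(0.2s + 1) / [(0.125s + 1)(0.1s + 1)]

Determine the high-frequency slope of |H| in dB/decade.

Each pole contributes −20 dB/decade at high frequency; each zero contributes +20 dB/decade.
Net: 1 zero(s) − 2 pole(s) → -20 dB/decade.

-20 dB/decade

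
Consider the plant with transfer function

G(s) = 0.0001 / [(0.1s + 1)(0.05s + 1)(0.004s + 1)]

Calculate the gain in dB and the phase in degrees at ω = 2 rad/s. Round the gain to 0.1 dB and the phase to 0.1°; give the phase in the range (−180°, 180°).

At ω = 2 rad/s:
pole (1 + j2·0.1) = 1 + j0.2 → |·| ≈ 1.0198, ∠ ≈ 11.31°
pole (1 + j2·0.05) = 1 + j0.1 → |·| ≈ 1.005, ∠ ≈ 5.71°
pole (1 + j2·0.004) = 1 + j0.008 → |·| ≈ 1, ∠ ≈ 0.46°
|G| = 0.0001 · 1 / (1.0198 · 1.005 · 1) ≈ 9.7571e-05
Gain = 20 log₁₀(9.7571e-05) ≈ -80.21 dB
∠G = (0°) − (11.31° + 5.71° + 0.46°) = -17.48°

-80.2 dB, -17.5°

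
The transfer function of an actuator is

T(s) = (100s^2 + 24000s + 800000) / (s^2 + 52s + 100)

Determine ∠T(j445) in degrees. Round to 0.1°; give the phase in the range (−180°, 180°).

Substitute s = j445:
Numerator: 100(j445)^2 + 24000(j445) + 800000 = -19002500 + j10680000
Denominator: (j445)^2 + 52(j445) + 100 = -197925 + j23140
|N| = √(19002500² + 10680000²) ≈ 2.1798e+07, ∠N ≈ 150.66°
|D| = √(197925² + 23140²) ≈ 1.9927e+05, ∠D ≈ 173.33°
∠T = 150.66° − 173.33° = -22.67°

-22.7°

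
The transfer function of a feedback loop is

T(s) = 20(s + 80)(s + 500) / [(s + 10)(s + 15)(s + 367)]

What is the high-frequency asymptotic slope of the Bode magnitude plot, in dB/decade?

Each pole contributes −20 dB/decade at high frequency; each zero contributes +20 dB/decade.
Net: 2 zero(s) − 3 pole(s) → -20 dB/decade.

-20 dB/decade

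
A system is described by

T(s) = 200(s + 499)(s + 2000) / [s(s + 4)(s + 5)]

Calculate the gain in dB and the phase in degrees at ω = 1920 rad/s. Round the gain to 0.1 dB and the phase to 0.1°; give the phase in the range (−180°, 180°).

-16.2 dB, -150.5°

At s = jω = j1920:
zero (s+499): 499 + j1920 → |·| = √(499²+1920²) = √3935401 ≈ 1983.8, ∠ = arctan(1920/499) ≈ 75.43°
zero (s+2000): 2000 + j1920 → |·| = √(2000²+1920²) = √7686400 ≈ 2772.4, ∠ = arctan(1920/2000) ≈ 43.83°
pole (s+4): 4 + j1920 → |·| = √(4²+1920²) = √3686416 ≈ 1920, ∠ = arctan(1920/4) ≈ 89.88°
pole (s+5): 5 + j1920 → |·| = √(5²+1920²) = √3686425 ≈ 1920, ∠ = arctan(1920/5) ≈ 89.85°
pole at origin: |s| = 1920, ∠ = 90.00° (in denominator)
|T| = 200 · 5.4999e+06 / 7.0779e+09 ≈ 0.15541
Gain = 20 log₁₀(0.15541) ≈ -16.17 dB
∠T = 119.26° − 269.73° = -150.47°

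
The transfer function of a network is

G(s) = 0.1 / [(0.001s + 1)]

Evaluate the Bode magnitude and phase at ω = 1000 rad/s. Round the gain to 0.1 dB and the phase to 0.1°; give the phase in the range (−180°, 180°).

At ω = 1000 rad/s:
pole (1 + j1000·0.001) = 1 + j1 → |·| ≈ 1.4142, ∠ ≈ 45.00°
|G| = 0.1 · 1 / (1.4142) ≈ 0.070711
Gain = 20 log₁₀(0.070711) ≈ -23.01 dB
∠G = (0°) − (45.00°) = -45.00°

-23.0 dB, -45.0°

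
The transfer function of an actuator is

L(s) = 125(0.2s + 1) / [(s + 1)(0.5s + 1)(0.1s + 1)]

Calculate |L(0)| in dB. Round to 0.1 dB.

L(0) = 125 · 1 / 1 = 125
20 log₁₀(125) ≈ 41.94 dB

41.9 dB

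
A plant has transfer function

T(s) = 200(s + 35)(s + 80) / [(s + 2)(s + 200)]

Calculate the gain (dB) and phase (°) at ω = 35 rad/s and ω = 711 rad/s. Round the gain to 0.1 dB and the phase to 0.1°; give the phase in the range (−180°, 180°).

ω = 35: 41.7 dB, -28.0°; ω = 711: 45.8 dB, 6.6°

At s = jω = j35:
zero (s+35): 35 + j35 → |·| = √(35²+35²) = √2450 ≈ 49.497, ∠ = arctan(35/35) ≈ 45.00°
zero (s+80): 80 + j35 → |·| = √(80²+35²) = √7625 ≈ 87.321, ∠ = arctan(35/80) ≈ 23.63°
pole (s+2): 2 + j35 → |·| = √(2²+35²) = √1229 ≈ 35.057, ∠ = arctan(35/2) ≈ 86.73°
pole (s+200): 200 + j35 → |·| = √(200²+35²) = √41225 ≈ 203.04, ∠ = arctan(35/200) ≈ 9.93°
|T| = 200 · 4322.1 / 7118 ≈ 121.44
Gain = 20 log₁₀(121.44) ≈ 41.69 dB
∠T = 68.63° − 96.66° = -28.03°

At s = jω = j711:
zero (s+35): 35 + j711 → |·| = √(35²+711²) = √506746 ≈ 711.86, ∠ = arctan(711/35) ≈ 87.18°
zero (s+80): 80 + j711 → |·| = √(80²+711²) = √511921 ≈ 715.49, ∠ = arctan(711/80) ≈ 83.58°
pole (s+2): 2 + j711 → |·| = √(2²+711²) = √505525 ≈ 711, ∠ = arctan(711/2) ≈ 89.84°
pole (s+200): 200 + j711 → |·| = √(200²+711²) = √545521 ≈ 738.59, ∠ = arctan(711/200) ≈ 74.29°
|T| = 200 · 5.0933e+05 / 5.2514e+05 ≈ 193.98
Gain = 20 log₁₀(193.98) ≈ 45.76 dB
∠T = 170.76° − 164.13° = 6.63°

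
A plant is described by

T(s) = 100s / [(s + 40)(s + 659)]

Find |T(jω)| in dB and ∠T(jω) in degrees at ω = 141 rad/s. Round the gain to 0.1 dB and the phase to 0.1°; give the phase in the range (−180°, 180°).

-16.9 dB, 3.8°

At s = jω = j141:
zero at origin: s = j141 → |·| = 141, ∠ = 90.00°
pole (s+40): 40 + j141 → |·| = √(40²+141²) = √21481 ≈ 146.56, ∠ = arctan(141/40) ≈ 74.16°
pole (s+659): 659 + j141 → |·| = √(659²+141²) = √454162 ≈ 673.92, ∠ = arctan(141/659) ≈ 12.08°
|T| = 100 · 141 / 98770 ≈ 0.14276
Gain = 20 log₁₀(0.14276) ≈ -16.91 dB
∠T = 90.00° − 86.24° = 3.76°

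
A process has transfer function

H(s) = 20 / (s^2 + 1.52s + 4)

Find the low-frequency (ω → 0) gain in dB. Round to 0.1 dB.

14.0 dB

H(0) = 20 / 4 = 5
20 log₁₀(5) ≈ 13.98 dB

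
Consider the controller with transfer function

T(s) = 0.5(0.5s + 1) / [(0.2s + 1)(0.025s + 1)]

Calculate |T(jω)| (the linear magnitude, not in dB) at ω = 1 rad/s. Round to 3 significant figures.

At ω = 1 rad/s:
zero (1 + j1·0.5) = 1 + j0.5 → |·| ≈ 1.118, ∠ ≈ 26.57°
pole (1 + j1·0.2) = 1 + j0.2 → |·| ≈ 1.0198, ∠ ≈ 11.31°
pole (1 + j1·0.025) = 1 + j0.025 → |·| ≈ 1.0003, ∠ ≈ 1.43°
|T| = 0.5 · 1.118 / (1.0198 · 1.0003) ≈ 0.54798

0.548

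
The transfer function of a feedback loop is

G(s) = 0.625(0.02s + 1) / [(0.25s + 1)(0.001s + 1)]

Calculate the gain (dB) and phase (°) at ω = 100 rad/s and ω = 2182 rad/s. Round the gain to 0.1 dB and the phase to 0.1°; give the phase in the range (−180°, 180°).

ω = 100: -25.1 dB, -30.0°; ω = 2182: -33.6 dB, -66.6°

At ω = 100 rad/s:
zero (1 + j100·0.02) = 1 + j2 → |·| ≈ 2.2361, ∠ ≈ 63.43°
pole (1 + j100·0.25) = 1 + j25 → |·| ≈ 25.02, ∠ ≈ 87.71°
pole (1 + j100·0.001) = 1 + j0.1 → |·| ≈ 1.005, ∠ ≈ 5.71°
|G| = 0.625 · 2.2361 / (25.02 · 1.005) ≈ 0.05558
Gain = 20 log₁₀(0.05558) ≈ -25.10 dB
∠G = (63.43°) − (87.71° + 5.71°) = -29.99°

At ω = 2182 rad/s:
zero (1 + j2182·0.02) = 1 + j43.64 → |·| ≈ 43.651, ∠ ≈ 88.69°
pole (1 + j2182·0.25) = 1 + j545.5 → |·| ≈ 545.5, ∠ ≈ 89.89°
pole (1 + j2182·0.001) = 1 + j2.182 → |·| ≈ 2.4002, ∠ ≈ 65.38°
|G| = 0.625 · 43.651 / (545.5 · 2.4002) ≈ 0.020837
Gain = 20 log₁₀(0.020837) ≈ -33.62 dB
∠G = (88.69°) − (89.89° + 65.38°) = -66.58°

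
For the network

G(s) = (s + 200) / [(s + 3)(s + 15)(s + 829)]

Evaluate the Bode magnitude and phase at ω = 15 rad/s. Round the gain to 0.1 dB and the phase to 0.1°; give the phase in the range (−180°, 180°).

At s = jω = j15:
zero (s+200): 200 + j15 → |·| = √(200²+15²) = √40225 ≈ 200.56, ∠ = arctan(15/200) ≈ 4.29°
pole (s+3): 3 + j15 → |·| = √(3²+15²) = √234 ≈ 15.297, ∠ = arctan(15/3) ≈ 78.69°
pole (s+15): 15 + j15 → |·| = √(15²+15²) = √450 ≈ 21.213, ∠ = arctan(15/15) ≈ 45.00°
pole (s+829): 829 + j15 → |·| = √(829²+15²) = √687466 ≈ 829.14, ∠ = arctan(15/829) ≈ 1.04°
|G| = 1 · 200.56 / 2.6905e+05 ≈ 0.00074544
Gain = 20 log₁₀(0.00074544) ≈ -62.55 dB
∠G = 4.29° − 124.73° = -120.44°

-62.6 dB, -120.4°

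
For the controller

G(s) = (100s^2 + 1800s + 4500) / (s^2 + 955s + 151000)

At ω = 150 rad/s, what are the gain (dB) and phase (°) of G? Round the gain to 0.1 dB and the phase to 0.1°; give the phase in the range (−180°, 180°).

21.4 dB, 125.0°

Substitute s = j150:
Numerator: 100(j150)^2 + 1800(j150) + 4500 = -2245500 + j270000
Denominator: (j150)^2 + 955(j150) + 151000 = 128500 + j143250
|N| = √(2245500² + 270000²) ≈ 2.2617e+06, ∠N ≈ 173.14°
|D| = √(128500² + 143250²) ≈ 1.9244e+05, ∠D ≈ 48.11°
|G| = 2.2617e+06 / 1.9244e+05 ≈ 11.753
Gain = 20 log₁₀(11.753) ≈ 21.40 dB
∠G = 173.14° − 48.11° = 125.03°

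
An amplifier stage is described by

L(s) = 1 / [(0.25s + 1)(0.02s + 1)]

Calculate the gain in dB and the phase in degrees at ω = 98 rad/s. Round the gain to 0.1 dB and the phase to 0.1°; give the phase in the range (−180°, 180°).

-34.6 dB, -150.6°

At ω = 98 rad/s:
pole (1 + j98·0.25) = 1 + j24.5 → |·| ≈ 24.52, ∠ ≈ 87.66°
pole (1 + j98·0.02) = 1 + j1.96 → |·| ≈ 2.2004, ∠ ≈ 62.97°
|L| = 1 · 1 / (24.52 · 2.2004) ≈ 0.018534
Gain = 20 log₁₀(0.018534) ≈ -34.64 dB
∠L = (0°) − (87.66° + 62.97°) = -150.63°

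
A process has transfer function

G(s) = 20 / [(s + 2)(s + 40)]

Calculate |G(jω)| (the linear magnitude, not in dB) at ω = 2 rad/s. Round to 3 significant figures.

At s = jω = j2:
pole (s+2): 2 + j2 → |·| = √(2²+2²) = √8 ≈ 2.8284, ∠ = arctan(2/2) ≈ 45.00°
pole (s+40): 40 + j2 → |·| = √(40²+2²) = √1604 ≈ 40.05, ∠ = arctan(2/40) ≈ 2.86°
|G| = 20 / 113.28 ≈ 0.17655

0.177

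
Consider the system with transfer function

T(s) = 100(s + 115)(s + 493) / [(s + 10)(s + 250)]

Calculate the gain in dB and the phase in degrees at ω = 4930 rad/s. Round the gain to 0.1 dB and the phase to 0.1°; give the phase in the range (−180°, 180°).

At s = jω = j4930:
zero (s+115): 115 + j4930 → |·| = √(115²+4930²) = √24318125 ≈ 4931.3, ∠ = arctan(4930/115) ≈ 88.66°
zero (s+493): 493 + j4930 → |·| = √(493²+4930²) = √24547949 ≈ 4954.6, ∠ = arctan(4930/493) ≈ 84.29°
pole (s+10): 10 + j4930 → |·| = √(10²+4930²) = √24305000 ≈ 4930, ∠ = arctan(4930/10) ≈ 89.88°
pole (s+250): 250 + j4930 → |·| = √(250²+4930²) = √24367400 ≈ 4936.3, ∠ = arctan(4930/250) ≈ 87.10°
|T| = 100 · 2.4433e+07 / 2.4336e+07 ≈ 100.4
Gain = 20 log₁₀(100.4) ≈ 40.03 dB
∠T = 172.95° − 176.98° = -4.03°

40.0 dB, -4.0°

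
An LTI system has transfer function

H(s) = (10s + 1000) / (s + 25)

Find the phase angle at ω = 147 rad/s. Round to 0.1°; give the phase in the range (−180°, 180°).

Substitute s = j147:
Numerator: 10(j147) + 1000 = 1000 + j1470
Denominator: (j147) + 25 = 25 + j147
|N| = √(1000² + 1470²) ≈ 1777.9, ∠N ≈ 55.77°
|D| = √(25² + 147²) ≈ 149.11, ∠D ≈ 80.35°
∠H = 55.77° − 80.35° = -24.58°

-24.6°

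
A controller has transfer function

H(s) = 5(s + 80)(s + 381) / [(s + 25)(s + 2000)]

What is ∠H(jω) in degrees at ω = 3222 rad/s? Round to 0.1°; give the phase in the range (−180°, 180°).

At s = jω = j3222:
zero (s+80): 80 + j3222 → |·| = √(80²+3222²) = √10387684 ≈ 3223, ∠ = arctan(3222/80) ≈ 88.58°
zero (s+381): 381 + j3222 → |·| = √(381²+3222²) = √10526445 ≈ 3244.4, ∠ = arctan(3222/381) ≈ 83.26°
pole (s+25): 25 + j3222 → |·| = √(25²+3222²) = √10381909 ≈ 3222.1, ∠ = arctan(3222/25) ≈ 89.56°
pole (s+2000): 2000 + j3222 → |·| = √(2000²+3222²) = √14381284 ≈ 3792.3, ∠ = arctan(3222/2000) ≈ 58.17°
∠H = 171.84° − 147.73° = 24.11°

24.1°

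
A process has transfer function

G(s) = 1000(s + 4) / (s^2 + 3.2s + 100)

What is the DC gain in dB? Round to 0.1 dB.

G(0) = 1000·4 / 100 = 40
20 log₁₀(40) ≈ 32.04 dB

32.0 dB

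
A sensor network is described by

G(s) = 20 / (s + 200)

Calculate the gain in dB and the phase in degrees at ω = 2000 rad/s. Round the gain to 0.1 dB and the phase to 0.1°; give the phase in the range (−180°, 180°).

-40.0 dB, -84.3°

At s = jω = j2000:
pole (s+200): 200 + j2000 → |·| = √(200²+2000²) = √4040000 ≈ 2010, ∠ = arctan(2000/200) ≈ 84.29°
|G| = 20 / 2010 ≈ 0.0099502
Gain = 20 log₁₀(0.0099502) ≈ -40.04 dB
∠G = 0.00° − 84.29° = -84.29°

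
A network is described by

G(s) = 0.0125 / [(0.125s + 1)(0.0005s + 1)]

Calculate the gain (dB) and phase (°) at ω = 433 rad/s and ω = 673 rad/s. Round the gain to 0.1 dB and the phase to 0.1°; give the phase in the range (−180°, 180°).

ω = 433: -72.9 dB, -101.2°; ω = 673: -77.0 dB, -107.9°

At ω = 433 rad/s:
pole (1 + j433·0.125) = 1 + j54.125 → |·| ≈ 54.134, ∠ ≈ 88.94°
pole (1 + j433·0.0005) = 1 + j0.2165 → |·| ≈ 1.0232, ∠ ≈ 12.22°
|G| = 0.0125 · 1 / (54.134 · 1.0232) ≈ 0.00022567
Gain = 20 log₁₀(0.00022567) ≈ -72.93 dB
∠G = (0°) − (88.94° + 12.22°) = -101.16°

At ω = 673 rad/s:
pole (1 + j673·0.125) = 1 + j84.125 → |·| ≈ 84.131, ∠ ≈ 89.32°
pole (1 + j673·0.0005) = 1 + j0.3365 → |·| ≈ 1.0551, ∠ ≈ 18.60°
|G| = 0.0125 · 1 / (84.131 · 1.0551) ≈ 0.00014082
Gain = 20 log₁₀(0.00014082) ≈ -77.03 dB
∠G = (0°) − (89.32° + 18.60°) = -107.92°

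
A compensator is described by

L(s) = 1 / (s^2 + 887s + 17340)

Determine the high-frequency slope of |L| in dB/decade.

-40 dB/decade

Each pole contributes −20 dB/decade at high frequency; each zero contributes +20 dB/decade.
Net: 0 zero(s) − 2 pole(s) → -40 dB/decade.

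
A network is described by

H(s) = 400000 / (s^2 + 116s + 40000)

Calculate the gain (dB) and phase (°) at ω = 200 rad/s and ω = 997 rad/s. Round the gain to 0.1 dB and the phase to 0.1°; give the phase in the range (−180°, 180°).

At s = jω = j200:
quadratic: (j200)² + 116·j200 + 40000 = 0 + j23200 → |·| ≈ 23200, ∠ ≈ 90.00°
|H| = 400000 / 23200 ≈ 17.241
Gain = 20 log₁₀(17.241) ≈ 24.73 dB
∠H = 0.00° − 90.00° = -90.00°

At s = jω = j997:
quadratic: (j997)² + 116·j997 + 40000 = -954009 + j115652 → |·| ≈ 9.6099e+05, ∠ ≈ 173.09°
|H| = 400000 / 9.6099e+05 ≈ 0.41624
Gain = 20 log₁₀(0.41624) ≈ -7.61 dB
∠H = 0.00° − 173.09° = -173.09°

ω = 200: 24.7 dB, -90.0°; ω = 997: -7.6 dB, -173.1°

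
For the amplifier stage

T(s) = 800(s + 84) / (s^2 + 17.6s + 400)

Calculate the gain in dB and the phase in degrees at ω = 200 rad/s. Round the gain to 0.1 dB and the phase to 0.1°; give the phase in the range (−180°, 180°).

At s = jω = j200:
zero (s+84): 84 + j200 → |·| = √(84²+200²) = √47056 ≈ 216.92, ∠ = arctan(200/84) ≈ 67.22°
quadratic: (j200)² + 17.6·j200 + 400 = -39600 + j3520 → |·| ≈ 39756, ∠ ≈ 174.92°
|T| = 800 · 216.92 / 39756 ≈ 4.365
Gain = 20 log₁₀(4.365) ≈ 12.80 dB
∠T = 67.22° − 174.92° = -107.70°

12.8 dB, -107.7°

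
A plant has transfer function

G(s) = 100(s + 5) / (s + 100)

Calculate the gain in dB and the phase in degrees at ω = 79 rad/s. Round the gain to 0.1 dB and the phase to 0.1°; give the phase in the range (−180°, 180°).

At s = jω = j79:
zero (s+5): 5 + j79 → |·| = √(5²+79²) = √6266 ≈ 79.158, ∠ = arctan(79/5) ≈ 86.38°
pole (s+100): 100 + j79 → |·| = √(100²+79²) = √16241 ≈ 127.44, ∠ = arctan(79/100) ≈ 38.31°
|G| = 100 · 79.158 / 127.44 ≈ 62.114
Gain = 20 log₁₀(62.114) ≈ 35.86 dB
∠G = 86.38° − 38.31° = 48.07°

35.9 dB, 48.1°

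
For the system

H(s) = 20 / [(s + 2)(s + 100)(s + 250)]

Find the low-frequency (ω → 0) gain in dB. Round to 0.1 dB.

-68.0 dB

H(0) = 20 / (2·100·250) = 0.0004
20 log₁₀(0.0004) ≈ -67.96 dB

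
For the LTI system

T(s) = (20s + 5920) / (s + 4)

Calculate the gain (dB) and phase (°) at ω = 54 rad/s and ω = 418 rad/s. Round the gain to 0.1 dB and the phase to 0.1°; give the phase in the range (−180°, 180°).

Substitute s = j54:
Numerator: 20(j54) + 5920 = 5920 + j1080
Denominator: (j54) + 4 = 4 + j54
|N| = √(5920² + 1080²) ≈ 6017.7, ∠N ≈ 10.34°
|D| = √(4² + 54²) ≈ 54.148, ∠D ≈ 85.76°
|T| = 6017.7 / 54.148 ≈ 111.13
Gain = 20 log₁₀(111.13) ≈ 40.92 dB
∠T = 10.34° − 85.76° = -75.42°

Substitute s = j418:
Numerator: 20(j418) + 5920 = 5920 + j8360
Denominator: (j418) + 4 = 4 + j418
|N| = √(5920² + 8360²) ≈ 10244, ∠N ≈ 54.70°
|D| = √(4² + 418²) ≈ 418.02, ∠D ≈ 89.45°
|T| = 10244 / 418.02 ≈ 24.506
Gain = 20 log₁₀(24.506) ≈ 27.79 dB
∠T = 54.70° − 89.45° = -34.75°

ω = 54: 40.9 dB, -75.4°; ω = 418: 27.8 dB, -34.8°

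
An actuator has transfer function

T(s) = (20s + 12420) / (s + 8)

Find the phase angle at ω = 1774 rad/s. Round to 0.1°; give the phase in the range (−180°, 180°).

Substitute s = j1774:
Numerator: 20(j1774) + 12420 = 12420 + j35480
Denominator: (j1774) + 8 = 8 + j1774
|N| = √(12420² + 35480²) ≈ 37591, ∠N ≈ 70.71°
|D| = √(8² + 1774²) ≈ 1774, ∠D ≈ 89.74°
∠T = 70.71° − 89.74° = -19.03°

-19.0°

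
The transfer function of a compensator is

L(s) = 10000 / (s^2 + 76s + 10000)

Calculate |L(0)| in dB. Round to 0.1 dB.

L(0) = 10000 / 10000 = 1
20 log₁₀(1) ≈ 0.00 dB

0.0 dB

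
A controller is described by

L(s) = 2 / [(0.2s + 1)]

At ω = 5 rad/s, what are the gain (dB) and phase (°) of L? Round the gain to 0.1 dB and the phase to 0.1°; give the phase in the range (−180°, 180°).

3.0 dB, -45.0°

At ω = 5 rad/s:
pole (1 + j5·0.2) = 1 + j1 → |·| ≈ 1.4142, ∠ ≈ 45.00°
|L| = 2 · 1 / (1.4142) ≈ 1.4142
Gain = 20 log₁₀(1.4142) ≈ 3.01 dB
∠L = (0°) − (45.00°) = -45.00°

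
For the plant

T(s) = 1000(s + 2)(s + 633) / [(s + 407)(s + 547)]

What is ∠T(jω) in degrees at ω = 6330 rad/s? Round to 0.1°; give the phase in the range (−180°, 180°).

At s = jω = j6330:
zero (s+2): 2 + j6330 → |·| = √(2²+6330²) = √40068904 ≈ 6330, ∠ = arctan(6330/2) ≈ 89.98°
zero (s+633): 633 + j6330 → |·| = √(633²+6330²) = √40469589 ≈ 6361.6, ∠ = arctan(6330/633) ≈ 84.29°
pole (s+407): 407 + j6330 → |·| = √(407²+6330²) = √40234549 ≈ 6343.1, ∠ = arctan(6330/407) ≈ 86.32°
pole (s+547): 547 + j6330 → |·| = √(547²+6330²) = √40368109 ≈ 6353.6, ∠ = arctan(6330/547) ≈ 85.06°
∠T = 174.27° − 171.38° = 2.89°

2.9°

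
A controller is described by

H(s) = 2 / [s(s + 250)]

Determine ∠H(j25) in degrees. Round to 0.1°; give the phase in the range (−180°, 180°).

At s = jω = j25:
pole (s+250): 250 + j25 → |·| = √(250²+25²) = √63125 ≈ 251.25, ∠ = arctan(25/250) ≈ 5.71°
pole at origin: |s| = 25, ∠ = 90.00° (in denominator)
∠H = 0.00° − 95.71° = -95.71°

-95.7°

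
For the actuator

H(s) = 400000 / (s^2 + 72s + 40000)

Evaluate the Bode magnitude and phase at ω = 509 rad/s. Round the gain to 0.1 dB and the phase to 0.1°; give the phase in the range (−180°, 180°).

At s = jω = j509:
quadratic: (j509)² + 72·j509 + 40000 = -219081 + j36648 → |·| ≈ 2.2213e+05, ∠ ≈ 170.50°
|H| = 400000 / 2.2213e+05 ≈ 1.8007
Gain = 20 log₁₀(1.8007) ≈ 5.11 dB
∠H = 0.00° − 170.50° = -170.50°

5.1 dB, -170.5°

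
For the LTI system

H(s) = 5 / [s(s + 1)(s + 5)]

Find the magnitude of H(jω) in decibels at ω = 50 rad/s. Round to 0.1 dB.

-88.0 dB

At s = jω = j50:
pole (s+1): 1 + j50 → |·| = √(1²+50²) = √2501 ≈ 50.01, ∠ = arctan(50/1) ≈ 88.85°
pole (s+5): 5 + j50 → |·| = √(5²+50²) = √2525 ≈ 50.249, ∠ = arctan(50/5) ≈ 84.29°
pole at origin: |s| = 50, ∠ = 90.00° (in denominator)
|H| = 5 / 1.2565e+05 ≈ 3.9793e-05
Gain = 20 log₁₀(3.9793e-05) ≈ -88.00 dB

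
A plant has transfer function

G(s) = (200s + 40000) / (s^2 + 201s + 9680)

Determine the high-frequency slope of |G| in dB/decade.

Each pole contributes −20 dB/decade at high frequency; each zero contributes +20 dB/decade.
Net: 1 zero(s) − 2 pole(s) → -20 dB/decade.

-20 dB/decade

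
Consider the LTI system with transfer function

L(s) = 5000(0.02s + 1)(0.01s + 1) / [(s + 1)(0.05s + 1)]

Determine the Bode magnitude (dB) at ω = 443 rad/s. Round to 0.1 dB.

At ω = 443 rad/s:
zero (1 + j443·0.02) = 1 + j8.86 → |·| ≈ 8.9163, ∠ ≈ 83.56°
zero (1 + j443·0.01) = 1 + j4.43 → |·| ≈ 4.5415, ∠ ≈ 77.28°
pole (1 + j443·1) = 1 + j443 → |·| ≈ 443, ∠ ≈ 89.87°
pole (1 + j443·0.05) = 1 + j22.15 → |·| ≈ 22.173, ∠ ≈ 87.42°
|L| = 5000 · 8.9163 · 4.5415 / (443 · 22.173) ≈ 20.612
Gain = 20 log₁₀(20.612) ≈ 26.28 dB

26.3 dB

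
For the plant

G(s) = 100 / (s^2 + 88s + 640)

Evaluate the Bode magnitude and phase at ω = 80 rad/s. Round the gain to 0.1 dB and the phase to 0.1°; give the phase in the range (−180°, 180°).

-39.2 dB, -129.3°

Substitute s = j80:
Numerator: 100 = 100 + j0
Denominator: (j80)^2 + 88(j80) + 640 = -5760 + j7040
|N| = √(100² + 0²) ≈ 100, ∠N ≈ 0.00°
|D| = √(5760² + 7040²) ≈ 9096.1, ∠D ≈ 129.29°
|G| = 100 / 9096.1 ≈ 0.010994
Gain = 20 log₁₀(0.010994) ≈ -39.18 dB
∠G = 0.00° − 129.29° = -129.29°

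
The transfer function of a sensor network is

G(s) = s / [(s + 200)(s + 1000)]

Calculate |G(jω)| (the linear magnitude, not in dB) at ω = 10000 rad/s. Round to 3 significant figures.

At s = jω = j10000:
zero at origin: s = j10000 → |·| = 10000, ∠ = 90.00°
pole (s+200): 200 + j10000 → |·| = √(200²+10000²) = √100040000 ≈ 10002, ∠ = arctan(10000/200) ≈ 88.85°
pole (s+1000): 1000 + j10000 → |·| = √(1000²+10000²) = √101000000 ≈ 10050, ∠ = arctan(10000/1000) ≈ 84.29°
|G| = 1 · 10000 / 1.0052e+08 ≈ 9.9483e-05

9.95e-05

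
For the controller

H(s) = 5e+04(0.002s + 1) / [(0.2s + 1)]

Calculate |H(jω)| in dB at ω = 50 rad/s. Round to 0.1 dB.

74.0 dB

At ω = 50 rad/s:
zero (1 + j50·0.002) = 1 + j0.1 → |·| ≈ 1.005, ∠ ≈ 5.71°
pole (1 + j50·0.2) = 1 + j10 → |·| ≈ 10.05, ∠ ≈ 84.29°
|H| = 5e+04 · 1.005 / (10.05) ≈ 5000
Gain = 20 log₁₀(5000) ≈ 73.98 dB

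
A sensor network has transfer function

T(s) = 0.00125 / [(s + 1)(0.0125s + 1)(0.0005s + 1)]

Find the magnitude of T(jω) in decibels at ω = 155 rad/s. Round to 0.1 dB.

At ω = 155 rad/s:
pole (1 + j155·1) = 1 + j155 → |·| ≈ 155, ∠ ≈ 89.63°
pole (1 + j155·0.0125) = 1 + j1.9375 → |·| ≈ 2.1803, ∠ ≈ 62.70°
pole (1 + j155·0.0005) = 1 + j0.0775 → |·| ≈ 1.003, ∠ ≈ 4.43°
|T| = 0.00125 · 1 / (155 · 2.1803 · 1.003) ≈ 3.6877e-06
Gain = 20 log₁₀(3.6877e-06) ≈ -108.66 dB

-108.7 dB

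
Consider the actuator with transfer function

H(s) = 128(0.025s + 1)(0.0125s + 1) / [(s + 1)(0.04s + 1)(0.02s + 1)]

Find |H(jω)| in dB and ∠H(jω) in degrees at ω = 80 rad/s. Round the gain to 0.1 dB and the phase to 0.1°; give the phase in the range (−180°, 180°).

-1.9 dB, -111.5°

At ω = 80 rad/s:
zero (1 + j80·0.025) = 1 + j2 → |·| ≈ 2.2361, ∠ ≈ 63.43°
zero (1 + j80·0.0125) = 1 + j1 → |·| ≈ 1.4142, ∠ ≈ 45.00°
pole (1 + j80·1) = 1 + j80 → |·| ≈ 80.006, ∠ ≈ 89.28°
pole (1 + j80·0.04) = 1 + j3.2 → |·| ≈ 3.3526, ∠ ≈ 72.65°
pole (1 + j80·0.02) = 1 + j1.6 → |·| ≈ 1.8868, ∠ ≈ 57.99°
|H| = 128 · 2.2361 · 1.4142 / (80.006 · 3.3526 · 1.8868) ≈ 0.7998
Gain = 20 log₁₀(0.7998) ≈ -1.94 dB
∠H = (63.43° + 45.00°) − (89.28° + 72.65° + 57.99°) = -111.49°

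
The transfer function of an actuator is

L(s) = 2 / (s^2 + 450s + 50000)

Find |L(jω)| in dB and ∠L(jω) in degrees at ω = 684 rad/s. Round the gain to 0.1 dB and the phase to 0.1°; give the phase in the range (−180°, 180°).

-108.3 dB, -143.6°

Substitute s = j684:
Numerator: 2 = 2 + j0
Denominator: (j684)^2 + 450(j684) + 50000 = -417856 + j307800
|N| = √(2² + 0²) ≈ 2, ∠N ≈ 0.00°
|D| = √(417856² + 307800²) ≈ 5.1898e+05, ∠D ≈ 143.62°
|L| = 2 / 5.1898e+05 ≈ 3.8537e-06
Gain = 20 log₁₀(3.8537e-06) ≈ -108.28 dB
∠L = 0.00° − 143.62° = -143.62°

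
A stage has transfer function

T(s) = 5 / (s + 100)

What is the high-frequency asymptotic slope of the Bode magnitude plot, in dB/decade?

Each pole contributes −20 dB/decade at high frequency; each zero contributes +20 dB/decade.
Net: 0 zero(s) − 1 pole(s) → -20 dB/decade.

-20 dB/decade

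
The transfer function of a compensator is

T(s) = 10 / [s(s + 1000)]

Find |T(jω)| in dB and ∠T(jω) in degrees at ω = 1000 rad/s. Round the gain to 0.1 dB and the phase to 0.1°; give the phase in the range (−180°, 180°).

-103.0 dB, -135.0°

At s = jω = j1000:
pole (s+1000): 1000 + j1000 → |·| = √(1000²+1000²) = √2000000 ≈ 1414.2, ∠ = arctan(1000/1000) ≈ 45.00°
pole at origin: |s| = 1000, ∠ = 90.00° (in denominator)
|T| = 10 / 1.4142e+06 ≈ 7.0711e-06
Gain = 20 log₁₀(7.0711e-06) ≈ -103.01 dB
∠T = 0.00° − 135.00° = -135.00°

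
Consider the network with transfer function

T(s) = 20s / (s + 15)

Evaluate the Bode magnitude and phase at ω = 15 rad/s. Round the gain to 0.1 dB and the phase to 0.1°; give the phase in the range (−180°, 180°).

23.0 dB, 45.0°

At s = jω = j15:
zero at origin: s = j15 → |·| = 15, ∠ = 90.00°
pole (s+15): 15 + j15 → |·| = √(15²+15²) = √450 ≈ 21.213, ∠ = arctan(15/15) ≈ 45.00°
|T| = 20 · 15 / 21.213 ≈ 14.142
Gain = 20 log₁₀(14.142) ≈ 23.01 dB
∠T = 90.00° − 45.00° = 45.00°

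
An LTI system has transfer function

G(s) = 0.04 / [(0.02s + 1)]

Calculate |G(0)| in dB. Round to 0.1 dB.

G(0) = 0.04 · 1 / 1 = 0.04
20 log₁₀(0.04) ≈ -27.96 dB

-28.0 dB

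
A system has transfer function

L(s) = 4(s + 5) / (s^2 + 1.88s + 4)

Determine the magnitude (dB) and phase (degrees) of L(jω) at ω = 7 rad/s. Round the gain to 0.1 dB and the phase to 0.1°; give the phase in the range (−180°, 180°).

-2.7 dB, -109.2°

At s = jω = j7:
zero (s+5): 5 + j7 → |·| = √(5²+7²) = √74 ≈ 8.6023, ∠ = arctan(7/5) ≈ 54.46°
quadratic: (j7)² + 1.88·j7 + 4 = -45 + j13.16 → |·| ≈ 46.885, ∠ ≈ 163.70°
|L| = 4 · 8.6023 / 46.885 ≈ 0.73391
Gain = 20 log₁₀(0.73391) ≈ -2.69 dB
∠L = 54.46° − 163.70° = -109.24°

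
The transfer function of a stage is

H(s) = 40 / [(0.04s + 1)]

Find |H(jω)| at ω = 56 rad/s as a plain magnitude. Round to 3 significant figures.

16.3

At ω = 56 rad/s:
pole (1 + j56·0.04) = 1 + j2.24 → |·| ≈ 2.4531, ∠ ≈ 65.94°
|H| = 40 · 1 / (2.4531) ≈ 16.306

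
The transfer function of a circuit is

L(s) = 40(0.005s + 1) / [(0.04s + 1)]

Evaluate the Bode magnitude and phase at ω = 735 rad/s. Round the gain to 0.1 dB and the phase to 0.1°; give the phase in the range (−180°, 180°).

14.3 dB, -13.3°

At ω = 735 rad/s:
zero (1 + j735·0.005) = 1 + j3.675 → |·| ≈ 3.8086, ∠ ≈ 74.78°
pole (1 + j735·0.04) = 1 + j29.4 → |·| ≈ 29.417, ∠ ≈ 88.05°
|L| = 40 · 3.8086 / (29.417) ≈ 5.1788
Gain = 20 log₁₀(5.1788) ≈ 14.28 dB
∠L = (74.78°) − (88.05°) = -13.27°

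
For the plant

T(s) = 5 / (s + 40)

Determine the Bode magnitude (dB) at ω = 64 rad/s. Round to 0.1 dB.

-23.6 dB

At s = jω = j64:
pole (s+40): 40 + j64 → |·| = √(40²+64²) = √5696 ≈ 75.472, ∠ = arctan(64/40) ≈ 57.99°
|T| = 5 / 75.472 ≈ 0.06625
Gain = 20 log₁₀(0.06625) ≈ -23.58 dB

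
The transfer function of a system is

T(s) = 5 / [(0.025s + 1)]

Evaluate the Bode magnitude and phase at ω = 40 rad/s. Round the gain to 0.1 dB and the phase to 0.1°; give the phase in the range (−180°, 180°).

At ω = 40 rad/s:
pole (1 + j40·0.025) = 1 + j1 → |·| ≈ 1.4142, ∠ ≈ 45.00°
|T| = 5 · 1 / (1.4142) ≈ 3.5356
Gain = 20 log₁₀(3.5356) ≈ 10.97 dB
∠T = (0°) − (45.00°) = -45.00°

11.0 dB, -45.0°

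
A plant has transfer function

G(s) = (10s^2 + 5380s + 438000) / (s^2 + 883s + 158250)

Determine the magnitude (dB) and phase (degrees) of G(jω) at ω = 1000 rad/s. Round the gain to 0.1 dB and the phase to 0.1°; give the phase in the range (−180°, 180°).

19.1 dB, 17.0°

Substitute s = j1000:
Numerator: 10(j1000)^2 + 5380(j1000) + 438000 = -9562000 + j5380000
Denominator: (j1000)^2 + 883(j1000) + 158250 = -841750 + j883000
|N| = √(9562000² + 5380000²) ≈ 1.0972e+07, ∠N ≈ 150.64°
|D| = √(841750² + 883000²) ≈ 1.2199e+06, ∠D ≈ 133.63°
|G| = 1.0972e+07 / 1.2199e+06 ≈ 8.9942
Gain = 20 log₁₀(8.9942) ≈ 19.08 dB
∠G = 150.64° − 133.63° = 17.01°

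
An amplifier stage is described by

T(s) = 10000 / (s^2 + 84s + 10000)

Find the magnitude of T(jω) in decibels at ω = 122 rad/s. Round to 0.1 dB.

At s = jω = j122:
quadratic: (j122)² + 84·j122 + 10000 = -4884 + j10248 → |·| ≈ 11352, ∠ ≈ 115.48°
|T| = 10000 / 11352 ≈ 0.8809
Gain = 20 log₁₀(0.8809) ≈ -1.10 dB

-1.1 dB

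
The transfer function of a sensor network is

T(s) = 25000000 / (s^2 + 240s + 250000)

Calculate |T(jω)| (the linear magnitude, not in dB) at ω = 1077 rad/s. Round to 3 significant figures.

At s = jω = j1077:
quadratic: (j1077)² + 240·j1077 + 250000 = -909929 + j258480 → |·| ≈ 9.4593e+05, ∠ ≈ 164.14°
|T| = 25000000 / 9.4593e+05 ≈ 26.429

26.4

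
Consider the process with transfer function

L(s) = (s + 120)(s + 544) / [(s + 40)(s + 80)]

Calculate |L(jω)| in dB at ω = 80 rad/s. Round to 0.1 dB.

17.9 dB

At s = jω = j80:
zero (s+120): 120 + j80 → |·| = √(120²+80²) = √20800 ≈ 144.22, ∠ = arctan(80/120) ≈ 33.69°
zero (s+544): 544 + j80 → |·| = √(544²+80²) = √302336 ≈ 549.85, ∠ = arctan(80/544) ≈ 8.37°
pole (s+40): 40 + j80 → |·| = √(40²+80²) = √8000 ≈ 89.443, ∠ = arctan(80/40) ≈ 63.43°
pole (s+80): 80 + j80 → |·| = √(80²+80²) = √12800 ≈ 113.14, ∠ = arctan(80/80) ≈ 45.00°
|L| = 1 · 79299 / 10120 ≈ 7.8359
Gain = 20 log₁₀(7.8359) ≈ 17.88 dB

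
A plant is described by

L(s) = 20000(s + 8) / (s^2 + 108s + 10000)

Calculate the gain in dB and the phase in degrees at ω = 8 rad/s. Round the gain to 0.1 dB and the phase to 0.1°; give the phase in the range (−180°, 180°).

At s = jω = j8:
zero (s+8): 8 + j8 → |·| = √(8²+8²) = √128 ≈ 11.314, ∠ = arctan(8/8) ≈ 45.00°
quadratic: (j8)² + 108·j8 + 10000 = 9936 + j864 → |·| ≈ 9973.5, ∠ ≈ 4.97°
|L| = 20000 · 11.314 / 9973.5 ≈ 22.688
Gain = 20 log₁₀(22.688) ≈ 27.12 dB
∠L = 45.00° − 4.97° = 40.03°

27.1 dB, 40.0°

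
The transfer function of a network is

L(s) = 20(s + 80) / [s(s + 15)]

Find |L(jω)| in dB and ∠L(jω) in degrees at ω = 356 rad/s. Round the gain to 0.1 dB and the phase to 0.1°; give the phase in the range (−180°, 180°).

-24.8 dB, -100.3°

At s = jω = j356:
zero (s+80): 80 + j356 → |·| = √(80²+356²) = √133136 ≈ 364.88, ∠ = arctan(356/80) ≈ 77.33°
pole (s+15): 15 + j356 → |·| = √(15²+356²) = √126961 ≈ 356.32, ∠ = arctan(356/15) ≈ 87.59°
pole at origin: |s| = 356, ∠ = 90.00° (in denominator)
|L| = 20 · 364.88 / 1.2685e+05 ≈ 0.057529
Gain = 20 log₁₀(0.057529) ≈ -24.80 dB
∠L = 77.33° − 177.59° = -100.26°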